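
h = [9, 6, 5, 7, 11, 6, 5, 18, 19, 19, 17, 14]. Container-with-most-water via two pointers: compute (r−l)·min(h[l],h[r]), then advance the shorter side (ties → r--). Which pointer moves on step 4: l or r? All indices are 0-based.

l=0 r=11: min(9,14)*11=99 best=99 *, l++
l=1 r=11: min(6,14)*10=60 best=99, l++
l=2 r=11: min(5,14)*9=45 best=99, l++
l=3 r=11: min(7,14)*8=56 best=99, l++

l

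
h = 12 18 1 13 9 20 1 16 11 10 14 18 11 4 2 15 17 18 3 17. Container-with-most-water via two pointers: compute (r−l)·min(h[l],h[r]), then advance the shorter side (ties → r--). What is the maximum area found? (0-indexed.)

l=0 r=19: min(12,17)*19=228 best=228 *, l++
l=1 r=19: min(18,17)*18=306 best=306 *, r--
l=1 r=18: min(18,3)*17=51 best=306, r--
l=1 r=17: min(18,18)*16=288 best=306, r--
l=1 r=16: min(18,17)*15=255 best=306, r--
l=1 r=15: min(18,15)*14=210 best=306, r--
l=1 r=14: min(18,2)*13=26 best=306, r--
l=1 r=13: min(18,4)*12=48 best=306, r--
l=1 r=12: min(18,11)*11=121 best=306, r--
l=1 r=11: min(18,18)*10=180 best=306, r--
l=1 r=10: min(18,14)*9=126 best=306, r--
l=1 r=9: min(18,10)*8=80 best=306, r--
l=1 r=8: min(18,11)*7=77 best=306, r--
l=1 r=7: min(18,16)*6=96 best=306, r--
l=1 r=6: min(18,1)*5=5 best=306, r--
l=1 r=5: min(18,20)*4=72 best=306, l++
l=2 r=5: min(1,20)*3=3 best=306, l++
l=3 r=5: min(13,20)*2=26 best=306, l++
l=4 r=5: min(9,20)*1=9 best=306, l++

max area = 306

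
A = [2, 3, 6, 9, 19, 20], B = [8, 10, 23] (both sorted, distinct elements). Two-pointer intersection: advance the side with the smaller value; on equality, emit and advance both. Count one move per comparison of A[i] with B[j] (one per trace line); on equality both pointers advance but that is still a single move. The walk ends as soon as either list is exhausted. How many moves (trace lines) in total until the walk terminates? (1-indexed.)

[i=1,j=1] 2<8 → i++
[i=2,j=1] 3<8 → i++
[i=3,j=1] 6<8 → i++
[i=4,j=1] 9>8 → j++
[i=4,j=2] 9<10 → i++
[i=5,j=2] 19>10 → j++
[i=5,j=3] 19<23 → i++
[i=6,j=3] 20<23 → i++

8 moves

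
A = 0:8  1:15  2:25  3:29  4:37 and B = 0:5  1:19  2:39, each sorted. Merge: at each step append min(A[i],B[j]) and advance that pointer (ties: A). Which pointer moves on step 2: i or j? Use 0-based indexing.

i

i=0 j=0: A[i]=8>B[j]=5 take 5, j++
i=0 j=1: A[i]=8<=B[j]=19 take 8, i++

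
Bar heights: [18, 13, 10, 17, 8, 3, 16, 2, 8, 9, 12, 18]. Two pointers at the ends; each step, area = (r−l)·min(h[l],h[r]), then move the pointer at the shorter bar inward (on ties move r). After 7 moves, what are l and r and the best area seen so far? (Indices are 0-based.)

l=0 r=11: min(18,18)*11=198 best=198 *, r--
l=0 r=10: min(18,12)*10=120 best=198, r--
l=0 r=9: min(18,9)*9=81 best=198, r--
l=0 r=8: min(18,8)*8=64 best=198, r--
l=0 r=7: min(18,2)*7=14 best=198, r--
l=0 r=6: min(18,16)*6=96 best=198, r--
l=0 r=5: min(18,3)*5=15 best=198, r--

l=0, r=4, best area=198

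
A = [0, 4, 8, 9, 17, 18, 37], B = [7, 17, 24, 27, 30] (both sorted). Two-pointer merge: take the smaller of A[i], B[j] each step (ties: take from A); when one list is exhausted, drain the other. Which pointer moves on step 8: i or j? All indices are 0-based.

[i=0,j=0] A[i]=0<=B[j]=7 take 0 → i++
[i=1,j=0] A[i]=4<=B[j]=7 take 4 → i++
[i=2,j=0] A[i]=8>B[j]=7 take 7 → j++
[i=2,j=1] A[i]=8<=B[j]=17 take 8 → i++
[i=3,j=1] A[i]=9<=B[j]=17 take 9 → i++
[i=4,j=1] A[i]=17<=B[j]=17 take 17 → i++
[i=5,j=1] A[i]=18>B[j]=17 take 17 → j++
[i=5,j=2] A[i]=18<=B[j]=24 take 18 → i++

i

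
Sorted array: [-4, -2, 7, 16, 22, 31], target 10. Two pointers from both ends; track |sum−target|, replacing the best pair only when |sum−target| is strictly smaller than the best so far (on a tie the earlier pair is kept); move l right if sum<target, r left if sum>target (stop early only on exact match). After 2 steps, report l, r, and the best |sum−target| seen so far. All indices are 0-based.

[0,5] -4+31=27 d=17 * → r--
[0,4] -4+22=18 d=8 * → r--

l=0, r=3, best |Δ|=8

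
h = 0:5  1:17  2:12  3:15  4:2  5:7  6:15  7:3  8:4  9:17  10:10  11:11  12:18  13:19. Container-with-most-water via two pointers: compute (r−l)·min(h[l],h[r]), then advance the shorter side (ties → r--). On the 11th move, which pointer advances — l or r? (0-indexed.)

l

[0,13] min(5,19)*13=65 best=65 * → l++
[1,13] min(17,19)*12=204 best=204 * → l++
[2,13] min(12,19)*11=132 best=204 → l++
[3,13] min(15,19)*10=150 best=204 → l++
[4,13] min(2,19)*9=18 best=204 → l++
[5,13] min(7,19)*8=56 best=204 → l++
[6,13] min(15,19)*7=105 best=204 → l++
[7,13] min(3,19)*6=18 best=204 → l++
[8,13] min(4,19)*5=20 best=204 → l++
[9,13] min(17,19)*4=68 best=204 → l++
[10,13] min(10,19)*3=30 best=204 → l++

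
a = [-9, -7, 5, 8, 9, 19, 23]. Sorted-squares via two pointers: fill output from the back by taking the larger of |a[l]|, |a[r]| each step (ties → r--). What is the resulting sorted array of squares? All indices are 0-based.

[0,6] |-9|<=|23| out[6]=529 → r--
[0,5] |-9|<=|19| out[5]=361 → r--
[0,4] |-9|<=|9| out[4]=81 → r--
[0,3] |-9|>|8| out[3]=81 → l++
[1,3] |-7|<=|8| out[2]=64 → r--
[1,2] |-7|>|5| out[1]=49 → l++
[2,2] |5|<=|5| out[0]=25 → r--

[25, 49, 64, 81, 81, 361, 529]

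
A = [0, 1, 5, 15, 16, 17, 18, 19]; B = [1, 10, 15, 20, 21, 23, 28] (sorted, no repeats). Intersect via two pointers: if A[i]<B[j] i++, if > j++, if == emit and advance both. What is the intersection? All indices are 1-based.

i=1 j=1: 0<1, i++
i=2 j=1: 1==1 emit, i++,j++
i=3 j=2: 5<10, i++
i=4 j=2: 15>10, j++
i=4 j=3: 15==15 emit, i++,j++
i=5 j=4: 16<20, i++
i=6 j=4: 17<20, i++
i=7 j=4: 18<20, i++
i=8 j=4: 19<20, i++

intersection = [1, 15]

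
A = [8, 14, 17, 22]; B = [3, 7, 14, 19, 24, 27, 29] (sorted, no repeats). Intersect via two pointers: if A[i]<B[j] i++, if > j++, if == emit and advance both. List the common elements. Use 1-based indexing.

intersection = [14]

[i=1,j=1] 8>3 → j++
[i=1,j=2] 8>7 → j++
[i=1,j=3] 8<14 → i++
[i=2,j=3] 14==14 emit → i++,j++
[i=3,j=4] 17<19 → i++
[i=4,j=4] 22>19 → j++
[i=4,j=5] 22<24 → i++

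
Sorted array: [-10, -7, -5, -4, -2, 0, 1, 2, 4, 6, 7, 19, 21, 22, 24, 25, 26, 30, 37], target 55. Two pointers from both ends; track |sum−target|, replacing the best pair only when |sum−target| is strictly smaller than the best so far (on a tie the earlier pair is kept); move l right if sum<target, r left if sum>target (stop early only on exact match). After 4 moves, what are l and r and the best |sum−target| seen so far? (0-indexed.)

l=0 r=18: -10+37=27 d=28 *, l++
l=1 r=18: -7+37=30 d=25 *, l++
l=2 r=18: -5+37=32 d=23 *, l++
l=3 r=18: -4+37=33 d=22 *, l++

l=4, r=18, best |Δ|=22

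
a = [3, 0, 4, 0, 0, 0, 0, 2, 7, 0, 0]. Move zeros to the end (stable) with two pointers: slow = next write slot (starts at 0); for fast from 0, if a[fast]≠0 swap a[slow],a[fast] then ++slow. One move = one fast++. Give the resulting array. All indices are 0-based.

[3, 4, 2, 7, 0, 0, 0, 0, 0, 0, 0]

(s=0,f=0) a[fast]=3≠0 swap→a[0]=3 → slow++,fast++
(s=1,f=1) a[fast]=0 → fast++
(s=1,f=2) a[fast]=4≠0 swap→a[1]=4 → slow++,fast++
(s=2,f=3) a[fast]=0 → fast++
(s=2,f=4) a[fast]=0 → fast++
(s=2,f=5) a[fast]=0 → fast++
(s=2,f=6) a[fast]=0 → fast++
(s=2,f=7) a[fast]=2≠0 swap→a[2]=2 → slow++,fast++
(s=3,f=8) a[fast]=7≠0 swap→a[3]=7 → slow++,fast++
(s=4,f=9) a[fast]=0 → fast++
(s=4,f=10) a[fast]=0 → fast++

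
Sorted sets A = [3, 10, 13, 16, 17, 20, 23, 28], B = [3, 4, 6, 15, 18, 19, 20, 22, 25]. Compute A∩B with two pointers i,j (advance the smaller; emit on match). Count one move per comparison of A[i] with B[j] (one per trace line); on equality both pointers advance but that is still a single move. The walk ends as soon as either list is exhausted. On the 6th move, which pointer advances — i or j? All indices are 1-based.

i=1 j=1: 3==3 emit, i++,j++
i=2 j=2: 10>4, j++
i=2 j=3: 10>6, j++
i=2 j=4: 10<15, i++
i=3 j=4: 13<15, i++
i=4 j=4: 16>15, j++

j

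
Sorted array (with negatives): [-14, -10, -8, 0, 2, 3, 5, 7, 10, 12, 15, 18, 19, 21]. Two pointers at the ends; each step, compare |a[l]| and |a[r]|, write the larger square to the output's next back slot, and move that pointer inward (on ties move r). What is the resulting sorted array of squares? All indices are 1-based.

[0, 4, 9, 25, 49, 64, 100, 100, 144, 196, 225, 324, 361, 441]

l=1 r=14: |-14|<=|21| out[14]=441, r--
l=1 r=13: |-14|<=|19| out[13]=361, r--
l=1 r=12: |-14|<=|18| out[12]=324, r--
l=1 r=11: |-14|<=|15| out[11]=225, r--
l=1 r=10: |-14|>|12| out[10]=196, l++
l=2 r=10: |-10|<=|12| out[9]=144, r--
l=2 r=9: |-10|<=|10| out[8]=100, r--
l=2 r=8: |-10|>|7| out[7]=100, l++
l=3 r=8: |-8|>|7| out[6]=64, l++
l=4 r=8: |0|<=|7| out[5]=49, r--
l=4 r=7: |0|<=|5| out[4]=25, r--
l=4 r=6: |0|<=|3| out[3]=9, r--
l=4 r=5: |0|<=|2| out[2]=4, r--
l=4 r=4: |0|<=|0| out[1]=0, r--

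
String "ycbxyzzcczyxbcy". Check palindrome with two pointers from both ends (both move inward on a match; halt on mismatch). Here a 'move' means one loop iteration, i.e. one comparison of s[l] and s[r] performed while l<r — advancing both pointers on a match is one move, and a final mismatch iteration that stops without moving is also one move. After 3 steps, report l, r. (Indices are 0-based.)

l=3, r=11

[0,14] 'y'=='y' → l++,r--
[1,13] 'c'=='c' → l++,r--
[2,12] 'b'=='b' → l++,r--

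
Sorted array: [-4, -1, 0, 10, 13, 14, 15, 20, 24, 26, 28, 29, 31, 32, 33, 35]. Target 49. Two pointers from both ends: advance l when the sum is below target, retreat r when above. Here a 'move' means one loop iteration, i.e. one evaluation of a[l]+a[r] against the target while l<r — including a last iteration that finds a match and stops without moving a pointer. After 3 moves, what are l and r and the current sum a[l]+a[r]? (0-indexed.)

[0,15] -4+35=31 <49 → l++
[1,15] -1+35=34 <49 → l++
[2,15] 0+35=35 <49 → l++

l=3, r=15, sum=45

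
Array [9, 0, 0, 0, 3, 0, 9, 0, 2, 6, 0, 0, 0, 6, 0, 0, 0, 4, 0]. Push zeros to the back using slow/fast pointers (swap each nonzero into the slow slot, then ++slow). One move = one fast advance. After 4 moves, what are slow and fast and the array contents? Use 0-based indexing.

slow=1, fast=4, a=[9, 0, 0, 0, 3, 0, 9, 0, 2, 6, 0, 0, 0, 6, 0, 0, 0, 4, 0]

(s=0,f=0) a[fast]=9≠0 swap→a[0]=9 → slow++,fast++
(s=1,f=1) a[fast]=0 → fast++
(s=1,f=2) a[fast]=0 → fast++
(s=1,f=3) a[fast]=0 → fast++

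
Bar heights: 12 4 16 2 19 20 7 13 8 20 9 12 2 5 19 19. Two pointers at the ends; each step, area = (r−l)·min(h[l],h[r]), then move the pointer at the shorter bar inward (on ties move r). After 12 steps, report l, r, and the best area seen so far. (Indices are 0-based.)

l=5, r=8, best area=209

l=0 r=15: min(12,19)*15=180 best=180 *, l++
l=1 r=15: min(4,19)*14=56 best=180, l++
l=2 r=15: min(16,19)*13=208 best=208 *, l++
l=3 r=15: min(2,19)*12=24 best=208, l++
l=4 r=15: min(19,19)*11=209 best=209 *, r--
l=4 r=14: min(19,19)*10=190 best=209, r--
l=4 r=13: min(19,5)*9=45 best=209, r--
l=4 r=12: min(19,2)*8=16 best=209, r--
l=4 r=11: min(19,12)*7=84 best=209, r--
l=4 r=10: min(19,9)*6=54 best=209, r--
l=4 r=9: min(19,20)*5=95 best=209, l++
l=5 r=9: min(20,20)*4=80 best=209, r--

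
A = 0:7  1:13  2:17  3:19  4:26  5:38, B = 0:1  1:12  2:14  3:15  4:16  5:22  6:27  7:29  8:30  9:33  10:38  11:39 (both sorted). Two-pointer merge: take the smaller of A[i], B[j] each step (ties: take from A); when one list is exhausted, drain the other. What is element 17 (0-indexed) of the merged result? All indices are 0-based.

[i=0,j=0] A[i]=7>B[j]=1 take 1 → j++
[i=0,j=1] A[i]=7<=B[j]=12 take 7 → i++
[i=1,j=1] A[i]=13>B[j]=12 take 12 → j++
[i=1,j=2] A[i]=13<=B[j]=14 take 13 → i++
[i=2,j=2] A[i]=17>B[j]=14 take 14 → j++
[i=2,j=3] A[i]=17>B[j]=15 take 15 → j++
[i=2,j=4] A[i]=17>B[j]=16 take 16 → j++
[i=2,j=5] A[i]=17<=B[j]=22 take 17 → i++
[i=3,j=5] A[i]=19<=B[j]=22 take 19 → i++
[i=4,j=5] A[i]=26>B[j]=22 take 22 → j++
[i=4,j=6] A[i]=26<=B[j]=27 take 26 → i++
[i=5,j=6] A[i]=38>B[j]=27 take 27 → j++
[i=5,j=7] A[i]=38>B[j]=29 take 29 → j++
[i=5,j=8] A[i]=38>B[j]=30 take 30 → j++
[i=5,j=9] A[i]=38>B[j]=33 take 33 → j++
[i=5,j=10] A[i]=38<=B[j]=38 take 38 → i++
[i=6,j=10] A done, take B[j]=38 → j++
[i=6,j=11] A done, take B[j]=39 → j++

merged[17] = 39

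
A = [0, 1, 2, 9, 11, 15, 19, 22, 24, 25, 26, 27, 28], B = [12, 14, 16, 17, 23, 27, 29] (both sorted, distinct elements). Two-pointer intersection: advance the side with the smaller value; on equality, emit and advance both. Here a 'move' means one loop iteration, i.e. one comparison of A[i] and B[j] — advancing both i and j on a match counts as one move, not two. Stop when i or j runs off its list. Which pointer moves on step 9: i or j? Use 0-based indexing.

j

[i=0,j=0] 0<12 → i++
[i=1,j=0] 1<12 → i++
[i=2,j=0] 2<12 → i++
[i=3,j=0] 9<12 → i++
[i=4,j=0] 11<12 → i++
[i=5,j=0] 15>12 → j++
[i=5,j=1] 15>14 → j++
[i=5,j=2] 15<16 → i++
[i=6,j=2] 19>16 → j++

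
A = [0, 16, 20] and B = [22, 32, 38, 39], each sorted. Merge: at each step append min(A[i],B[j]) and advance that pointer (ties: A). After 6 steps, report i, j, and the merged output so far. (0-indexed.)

[i=0,j=0] A[i]=0<=B[j]=22 take 0 → i++
[i=1,j=0] A[i]=16<=B[j]=22 take 16 → i++
[i=2,j=0] A[i]=20<=B[j]=22 take 20 → i++
[i=3,j=0] A done, take B[j]=22 → j++
[i=3,j=1] A done, take B[j]=32 → j++
[i=3,j=2] A done, take B[j]=38 → j++

i=3, j=3, merged so far=[0, 16, 20, 22, 32, 38]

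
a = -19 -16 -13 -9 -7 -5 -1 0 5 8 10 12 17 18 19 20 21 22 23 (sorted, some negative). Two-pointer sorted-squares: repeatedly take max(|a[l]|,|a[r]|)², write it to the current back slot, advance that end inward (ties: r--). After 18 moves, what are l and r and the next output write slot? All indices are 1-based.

[1,19] |-19|<=|23| out[19]=529 → r--
[1,18] |-19|<=|22| out[18]=484 → r--
[1,17] |-19|<=|21| out[17]=441 → r--
[1,16] |-19|<=|20| out[16]=400 → r--
[1,15] |-19|<=|19| out[15]=361 → r--
[1,14] |-19|>|18| out[14]=361 → l++
[2,14] |-16|<=|18| out[13]=324 → r--
[2,13] |-16|<=|17| out[12]=289 → r--
[2,12] |-16|>|12| out[11]=256 → l++
[3,12] |-13|>|12| out[10]=169 → l++
[4,12] |-9|<=|12| out[9]=144 → r--
[4,11] |-9|<=|10| out[8]=100 → r--
[4,10] |-9|>|8| out[7]=81 → l++
[5,10] |-7|<=|8| out[6]=64 → r--
[5,9] |-7|>|5| out[5]=49 → l++
[6,9] |-5|<=|5| out[4]=25 → r--
[6,8] |-5|>|0| out[3]=25 → l++
[7,8] |-1|>|0| out[2]=1 → l++

l=8, r=8, next write slot=1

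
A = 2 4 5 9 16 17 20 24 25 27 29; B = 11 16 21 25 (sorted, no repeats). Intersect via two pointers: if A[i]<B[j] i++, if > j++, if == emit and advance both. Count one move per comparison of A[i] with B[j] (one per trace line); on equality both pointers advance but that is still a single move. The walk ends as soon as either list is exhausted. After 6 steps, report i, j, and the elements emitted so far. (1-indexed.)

i=1 j=1: 2<11, i++
i=2 j=1: 4<11, i++
i=3 j=1: 5<11, i++
i=4 j=1: 9<11, i++
i=5 j=1: 16>11, j++
i=5 j=2: 16==16 emit, i++,j++

i=6, j=3, emitted=[16]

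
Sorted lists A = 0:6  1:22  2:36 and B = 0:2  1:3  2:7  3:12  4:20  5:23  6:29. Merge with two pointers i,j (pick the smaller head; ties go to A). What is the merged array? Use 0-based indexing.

[i=0,j=0] A[i]=6>B[j]=2 take 2 → j++
[i=0,j=1] A[i]=6>B[j]=3 take 3 → j++
[i=0,j=2] A[i]=6<=B[j]=7 take 6 → i++
[i=1,j=2] A[i]=22>B[j]=7 take 7 → j++
[i=1,j=3] A[i]=22>B[j]=12 take 12 → j++
[i=1,j=4] A[i]=22>B[j]=20 take 20 → j++
[i=1,j=5] A[i]=22<=B[j]=23 take 22 → i++
[i=2,j=5] A[i]=36>B[j]=23 take 23 → j++
[i=2,j=6] A[i]=36>B[j]=29 take 29 → j++
[i=2,j=7] B done, take A[i]=36 → i++

[2, 3, 6, 7, 12, 20, 22, 23, 29, 36]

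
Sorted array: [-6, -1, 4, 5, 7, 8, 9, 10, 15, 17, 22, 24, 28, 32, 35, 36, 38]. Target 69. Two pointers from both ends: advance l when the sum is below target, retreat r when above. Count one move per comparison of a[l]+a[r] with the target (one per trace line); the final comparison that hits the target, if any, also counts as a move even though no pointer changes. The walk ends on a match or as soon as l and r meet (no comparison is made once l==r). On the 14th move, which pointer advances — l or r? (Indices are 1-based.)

l=1 r=17: -6+38=32 <69, l++
l=2 r=17: -1+38=37 <69, l++
l=3 r=17: 4+38=42 <69, l++
l=4 r=17: 5+38=43 <69, l++
l=5 r=17: 7+38=45 <69, l++
l=6 r=17: 8+38=46 <69, l++
l=7 r=17: 9+38=47 <69, l++
l=8 r=17: 10+38=48 <69, l++
l=9 r=17: 15+38=53 <69, l++
l=10 r=17: 17+38=55 <69, l++
l=11 r=17: 22+38=60 <69, l++
l=12 r=17: 24+38=62 <69, l++
l=13 r=17: 28+38=66 <69, l++
l=14 r=17: 32+38=70 >69, r--

r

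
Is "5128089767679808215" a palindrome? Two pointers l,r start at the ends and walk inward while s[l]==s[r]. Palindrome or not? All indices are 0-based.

[0,18] '5'=='5' → l++,r--
[1,17] '1'=='1' → l++,r--
[2,16] '2'=='2' → l++,r--
[3,15] '8'=='8' → l++,r--
[4,14] '0'=='0' → l++,r--
[5,13] '8'=='8' → l++,r--
[6,12] '9'=='9' → l++,r--
[7,11] '7'=='7' → l++,r--
[8,10] '6'=='6' → l++,r--

palindrome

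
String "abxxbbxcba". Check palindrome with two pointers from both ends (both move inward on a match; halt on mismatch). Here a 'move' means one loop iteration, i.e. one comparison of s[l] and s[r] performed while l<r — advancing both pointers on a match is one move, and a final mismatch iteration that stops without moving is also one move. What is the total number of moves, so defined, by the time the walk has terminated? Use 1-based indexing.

l=1 r=10: 'a'=='a', l++,r--
l=2 r=9: 'b'=='b', l++,r--
l=3 r=8: 'x'!='c', stop

3 moves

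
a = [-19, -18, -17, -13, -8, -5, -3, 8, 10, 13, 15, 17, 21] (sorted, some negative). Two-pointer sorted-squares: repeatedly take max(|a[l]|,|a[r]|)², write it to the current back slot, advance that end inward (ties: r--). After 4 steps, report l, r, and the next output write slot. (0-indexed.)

[0,12] |-19|<=|21| out[12]=441 → r--
[0,11] |-19|>|17| out[11]=361 → l++
[1,11] |-18|>|17| out[10]=324 → l++
[2,11] |-17|<=|17| out[9]=289 → r--

l=2, r=10, next write slot=8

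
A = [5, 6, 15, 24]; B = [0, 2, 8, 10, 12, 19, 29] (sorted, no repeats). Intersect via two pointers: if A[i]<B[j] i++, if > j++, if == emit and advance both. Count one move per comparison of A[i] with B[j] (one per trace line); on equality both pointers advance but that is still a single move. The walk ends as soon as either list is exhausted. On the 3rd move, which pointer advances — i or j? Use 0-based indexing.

i=0 j=0: 5>0, j++
i=0 j=1: 5>2, j++
i=0 j=2: 5<8, i++

i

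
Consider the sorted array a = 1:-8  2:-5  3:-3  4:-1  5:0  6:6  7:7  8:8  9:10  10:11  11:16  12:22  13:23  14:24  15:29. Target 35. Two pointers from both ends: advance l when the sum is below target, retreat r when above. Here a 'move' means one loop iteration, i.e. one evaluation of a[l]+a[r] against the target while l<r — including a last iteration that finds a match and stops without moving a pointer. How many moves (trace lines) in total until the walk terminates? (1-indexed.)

l=1 r=15: -8+29=21 <35, l++
l=2 r=15: -5+29=24 <35, l++
l=3 r=15: -3+29=26 <35, l++
l=4 r=15: -1+29=28 <35, l++
l=5 r=15: 0+29=29 <35, l++
l=6 r=15: 6+29=35, found

6 moves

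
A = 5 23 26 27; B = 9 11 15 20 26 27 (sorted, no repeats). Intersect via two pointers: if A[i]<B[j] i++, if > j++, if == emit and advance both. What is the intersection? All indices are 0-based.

intersection = [26, 27]

[i=0,j=0] 5<9 → i++
[i=1,j=0] 23>9 → j++
[i=1,j=1] 23>11 → j++
[i=1,j=2] 23>15 → j++
[i=1,j=3] 23>20 → j++
[i=1,j=4] 23<26 → i++
[i=2,j=4] 26==26 emit → i++,j++
[i=3,j=5] 27==27 emit → i++,j++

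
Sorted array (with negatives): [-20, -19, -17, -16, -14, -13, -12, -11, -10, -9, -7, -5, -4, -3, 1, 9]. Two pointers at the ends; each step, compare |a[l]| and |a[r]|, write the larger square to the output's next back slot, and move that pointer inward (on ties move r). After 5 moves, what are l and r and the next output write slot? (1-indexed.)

[1,16] |-20|>|9| out[16]=400 → l++
[2,16] |-19|>|9| out[15]=361 → l++
[3,16] |-17|>|9| out[14]=289 → l++
[4,16] |-16|>|9| out[13]=256 → l++
[5,16] |-14|>|9| out[12]=196 → l++

l=6, r=16, next write slot=11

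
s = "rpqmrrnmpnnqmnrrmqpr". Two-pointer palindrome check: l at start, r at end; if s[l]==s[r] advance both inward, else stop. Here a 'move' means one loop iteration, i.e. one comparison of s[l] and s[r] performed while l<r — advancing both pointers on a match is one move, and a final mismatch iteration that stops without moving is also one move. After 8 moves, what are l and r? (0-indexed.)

l=8, r=11

l=0 r=19: 'r'=='r', l++,r--
l=1 r=18: 'p'=='p', l++,r--
l=2 r=17: 'q'=='q', l++,r--
l=3 r=16: 'm'=='m', l++,r--
l=4 r=15: 'r'=='r', l++,r--
l=5 r=14: 'r'=='r', l++,r--
l=6 r=13: 'n'=='n', l++,r--
l=7 r=12: 'm'=='m', l++,r--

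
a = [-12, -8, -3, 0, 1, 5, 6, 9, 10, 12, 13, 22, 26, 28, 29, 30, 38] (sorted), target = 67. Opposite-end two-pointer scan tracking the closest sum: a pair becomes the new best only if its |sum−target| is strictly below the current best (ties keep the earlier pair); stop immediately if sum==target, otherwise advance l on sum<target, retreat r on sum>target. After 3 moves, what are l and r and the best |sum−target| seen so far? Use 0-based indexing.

l=0 r=16: -12+38=26 d=41 *, l++
l=1 r=16: -8+38=30 d=37 *, l++
l=2 r=16: -3+38=35 d=32 *, l++

l=3, r=16, best |Δ|=32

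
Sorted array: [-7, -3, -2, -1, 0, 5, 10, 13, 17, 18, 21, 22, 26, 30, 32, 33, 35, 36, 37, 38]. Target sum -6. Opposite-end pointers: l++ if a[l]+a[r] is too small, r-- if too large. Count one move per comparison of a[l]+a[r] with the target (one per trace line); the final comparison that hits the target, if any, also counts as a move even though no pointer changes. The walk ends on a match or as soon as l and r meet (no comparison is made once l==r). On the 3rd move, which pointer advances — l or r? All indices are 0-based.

r

[0,19] -7+38=31 >-6 → r--
[0,18] -7+37=30 >-6 → r--
[0,17] -7+36=29 >-6 → r--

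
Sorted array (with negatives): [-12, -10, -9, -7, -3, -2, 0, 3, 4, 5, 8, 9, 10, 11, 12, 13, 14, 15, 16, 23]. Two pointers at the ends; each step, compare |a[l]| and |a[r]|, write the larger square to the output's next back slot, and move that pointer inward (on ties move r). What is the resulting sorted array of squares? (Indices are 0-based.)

l=0 r=19: |-12|<=|23| out[19]=529, r--
l=0 r=18: |-12|<=|16| out[18]=256, r--
l=0 r=17: |-12|<=|15| out[17]=225, r--
l=0 r=16: |-12|<=|14| out[16]=196, r--
l=0 r=15: |-12|<=|13| out[15]=169, r--
l=0 r=14: |-12|<=|12| out[14]=144, r--
l=0 r=13: |-12|>|11| out[13]=144, l++
l=1 r=13: |-10|<=|11| out[12]=121, r--
l=1 r=12: |-10|<=|10| out[11]=100, r--
l=1 r=11: |-10|>|9| out[10]=100, l++
l=2 r=11: |-9|<=|9| out[9]=81, r--
l=2 r=10: |-9|>|8| out[8]=81, l++
l=3 r=10: |-7|<=|8| out[7]=64, r--
l=3 r=9: |-7|>|5| out[6]=49, l++
l=4 r=9: |-3|<=|5| out[5]=25, r--
l=4 r=8: |-3|<=|4| out[4]=16, r--
l=4 r=7: |-3|<=|3| out[3]=9, r--
l=4 r=6: |-3|>|0| out[2]=9, l++
l=5 r=6: |-2|>|0| out[1]=4, l++
l=6 r=6: |0|<=|0| out[0]=0, r--

[0, 4, 9, 9, 16, 25, 49, 64, 81, 81, 100, 100, 121, 144, 144, 169, 196, 225, 256, 529]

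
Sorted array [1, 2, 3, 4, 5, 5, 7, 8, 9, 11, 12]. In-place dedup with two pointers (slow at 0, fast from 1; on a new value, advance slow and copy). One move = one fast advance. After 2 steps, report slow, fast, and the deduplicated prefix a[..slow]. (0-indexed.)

(s=0,f=1) a[fast]=2≠a[slow]=1 write a[1]=2 → slow++,fast++
(s=1,f=2) a[fast]=3≠a[slow]=2 write a[2]=3 → slow++,fast++

slow=2, fast=3, prefix=[1, 2, 3]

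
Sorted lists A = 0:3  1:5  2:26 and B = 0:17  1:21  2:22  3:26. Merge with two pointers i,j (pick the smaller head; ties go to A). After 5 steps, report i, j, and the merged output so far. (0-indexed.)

i=2, j=3, merged so far=[3, 5, 17, 21, 22]

[i=0,j=0] A[i]=3<=B[j]=17 take 3 → i++
[i=1,j=0] A[i]=5<=B[j]=17 take 5 → i++
[i=2,j=0] A[i]=26>B[j]=17 take 17 → j++
[i=2,j=1] A[i]=26>B[j]=21 take 21 → j++
[i=2,j=2] A[i]=26>B[j]=22 take 22 → j++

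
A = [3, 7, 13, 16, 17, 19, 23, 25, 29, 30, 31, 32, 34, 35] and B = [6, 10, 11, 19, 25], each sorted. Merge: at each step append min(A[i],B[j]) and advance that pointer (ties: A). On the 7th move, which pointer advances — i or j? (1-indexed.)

i

i=1 j=1: A[i]=3<=B[j]=6 take 3, i++
i=2 j=1: A[i]=7>B[j]=6 take 6, j++
i=2 j=2: A[i]=7<=B[j]=10 take 7, i++
i=3 j=2: A[i]=13>B[j]=10 take 10, j++
i=3 j=3: A[i]=13>B[j]=11 take 11, j++
i=3 j=4: A[i]=13<=B[j]=19 take 13, i++
i=4 j=4: A[i]=16<=B[j]=19 take 16, i++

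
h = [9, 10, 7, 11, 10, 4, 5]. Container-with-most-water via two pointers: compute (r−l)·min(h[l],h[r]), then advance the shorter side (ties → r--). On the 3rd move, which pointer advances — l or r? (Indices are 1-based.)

l

[1,7] min(9,5)*6=30 best=30 * → r--
[1,6] min(9,4)*5=20 best=30 → r--
[1,5] min(9,10)*4=36 best=36 * → l++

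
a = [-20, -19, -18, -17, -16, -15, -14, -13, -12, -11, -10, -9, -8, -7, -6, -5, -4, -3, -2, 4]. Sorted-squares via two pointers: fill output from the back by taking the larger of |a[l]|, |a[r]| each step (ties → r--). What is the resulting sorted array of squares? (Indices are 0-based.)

[4, 9, 16, 16, 25, 36, 49, 64, 81, 100, 121, 144, 169, 196, 225, 256, 289, 324, 361, 400]

l=0 r=19: |-20|>|4| out[19]=400, l++
l=1 r=19: |-19|>|4| out[18]=361, l++
l=2 r=19: |-18|>|4| out[17]=324, l++
l=3 r=19: |-17|>|4| out[16]=289, l++
l=4 r=19: |-16|>|4| out[15]=256, l++
l=5 r=19: |-15|>|4| out[14]=225, l++
l=6 r=19: |-14|>|4| out[13]=196, l++
l=7 r=19: |-13|>|4| out[12]=169, l++
l=8 r=19: |-12|>|4| out[11]=144, l++
l=9 r=19: |-11|>|4| out[10]=121, l++
l=10 r=19: |-10|>|4| out[9]=100, l++
l=11 r=19: |-9|>|4| out[8]=81, l++
l=12 r=19: |-8|>|4| out[7]=64, l++
l=13 r=19: |-7|>|4| out[6]=49, l++
l=14 r=19: |-6|>|4| out[5]=36, l++
l=15 r=19: |-5|>|4| out[4]=25, l++
l=16 r=19: |-4|<=|4| out[3]=16, r--
l=16 r=18: |-4|>|-2| out[2]=16, l++
l=17 r=18: |-3|>|-2| out[1]=9, l++
l=18 r=18: |-2|<=|-2| out[0]=4, r--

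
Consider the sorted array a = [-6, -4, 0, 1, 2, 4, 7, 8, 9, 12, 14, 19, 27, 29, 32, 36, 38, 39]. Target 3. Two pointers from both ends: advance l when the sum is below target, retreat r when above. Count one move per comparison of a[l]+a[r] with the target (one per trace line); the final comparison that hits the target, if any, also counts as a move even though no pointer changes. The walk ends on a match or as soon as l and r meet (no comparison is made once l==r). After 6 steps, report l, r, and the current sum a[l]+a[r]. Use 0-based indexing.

l=0, r=11, sum=13

l=0 r=17: -6+39=33 >3, r--
l=0 r=16: -6+38=32 >3, r--
l=0 r=15: -6+36=30 >3, r--
l=0 r=14: -6+32=26 >3, r--
l=0 r=13: -6+29=23 >3, r--
l=0 r=12: -6+27=21 >3, r--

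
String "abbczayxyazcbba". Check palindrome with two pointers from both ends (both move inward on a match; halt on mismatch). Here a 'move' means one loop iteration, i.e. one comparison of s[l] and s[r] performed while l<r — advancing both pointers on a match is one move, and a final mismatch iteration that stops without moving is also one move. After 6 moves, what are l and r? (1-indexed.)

[1,15] 'a'=='a' → l++,r--
[2,14] 'b'=='b' → l++,r--
[3,13] 'b'=='b' → l++,r--
[4,12] 'c'=='c' → l++,r--
[5,11] 'z'=='z' → l++,r--
[6,10] 'a'=='a' → l++,r--

l=7, r=9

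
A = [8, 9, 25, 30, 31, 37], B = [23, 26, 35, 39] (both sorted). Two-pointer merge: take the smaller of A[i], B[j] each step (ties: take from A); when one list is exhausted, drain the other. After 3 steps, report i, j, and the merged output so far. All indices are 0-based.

i=2, j=1, merged so far=[8, 9, 23]

[i=0,j=0] A[i]=8<=B[j]=23 take 8 → i++
[i=1,j=0] A[i]=9<=B[j]=23 take 9 → i++
[i=2,j=0] A[i]=25>B[j]=23 take 23 → j++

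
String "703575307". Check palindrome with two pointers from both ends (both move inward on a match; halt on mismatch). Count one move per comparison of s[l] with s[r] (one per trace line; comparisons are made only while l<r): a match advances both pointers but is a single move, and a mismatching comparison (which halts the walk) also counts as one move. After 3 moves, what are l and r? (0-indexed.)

l=3, r=5

[0,8] '7'=='7' → l++,r--
[1,7] '0'=='0' → l++,r--
[2,6] '3'=='3' → l++,r--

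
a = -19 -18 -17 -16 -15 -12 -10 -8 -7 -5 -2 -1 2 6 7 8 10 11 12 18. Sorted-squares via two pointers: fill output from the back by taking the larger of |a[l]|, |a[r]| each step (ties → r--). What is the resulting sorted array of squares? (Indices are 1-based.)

[1, 4, 4, 25, 36, 49, 49, 64, 64, 100, 100, 121, 144, 144, 225, 256, 289, 324, 324, 361]

l=1 r=20: |-19|>|18| out[20]=361, l++
l=2 r=20: |-18|<=|18| out[19]=324, r--
l=2 r=19: |-18|>|12| out[18]=324, l++
l=3 r=19: |-17|>|12| out[17]=289, l++
l=4 r=19: |-16|>|12| out[16]=256, l++
l=5 r=19: |-15|>|12| out[15]=225, l++
l=6 r=19: |-12|<=|12| out[14]=144, r--
l=6 r=18: |-12|>|11| out[13]=144, l++
l=7 r=18: |-10|<=|11| out[12]=121, r--
l=7 r=17: |-10|<=|10| out[11]=100, r--
l=7 r=16: |-10|>|8| out[10]=100, l++
l=8 r=16: |-8|<=|8| out[9]=64, r--
l=8 r=15: |-8|>|7| out[8]=64, l++
l=9 r=15: |-7|<=|7| out[7]=49, r--
l=9 r=14: |-7|>|6| out[6]=49, l++
l=10 r=14: |-5|<=|6| out[5]=36, r--
l=10 r=13: |-5|>|2| out[4]=25, l++
l=11 r=13: |-2|<=|2| out[3]=4, r--
l=11 r=12: |-2|>|-1| out[2]=4, l++
l=12 r=12: |-1|<=|-1| out[1]=1, r--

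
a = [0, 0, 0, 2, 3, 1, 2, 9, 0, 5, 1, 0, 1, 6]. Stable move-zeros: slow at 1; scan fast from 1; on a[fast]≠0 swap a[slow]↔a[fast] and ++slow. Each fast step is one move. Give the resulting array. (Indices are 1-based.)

[2, 3, 1, 2, 9, 5, 1, 1, 6, 0, 0, 0, 0, 0]

slow=1 fast=1: a[fast]=0, fast++
slow=1 fast=2: a[fast]=0, fast++
slow=1 fast=3: a[fast]=0, fast++
slow=1 fast=4: a[fast]=2≠0 swap→a[1]=2, slow++,fast++
slow=2 fast=5: a[fast]=3≠0 swap→a[2]=3, slow++,fast++
slow=3 fast=6: a[fast]=1≠0 swap→a[3]=1, slow++,fast++
slow=4 fast=7: a[fast]=2≠0 swap→a[4]=2, slow++,fast++
slow=5 fast=8: a[fast]=9≠0 swap→a[5]=9, slow++,fast++
slow=6 fast=9: a[fast]=0, fast++
slow=6 fast=10: a[fast]=5≠0 swap→a[6]=5, slow++,fast++
slow=7 fast=11: a[fast]=1≠0 swap→a[7]=1, slow++,fast++
slow=8 fast=12: a[fast]=0, fast++
slow=8 fast=13: a[fast]=1≠0 swap→a[8]=1, slow++,fast++
slow=9 fast=14: a[fast]=6≠0 swap→a[9]=6, slow++,fast++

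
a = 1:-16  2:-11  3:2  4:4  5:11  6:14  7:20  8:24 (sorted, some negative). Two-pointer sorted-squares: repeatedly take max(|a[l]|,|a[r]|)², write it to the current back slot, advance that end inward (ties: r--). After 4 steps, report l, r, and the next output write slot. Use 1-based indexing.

l=1 r=8: |-16|<=|24| out[8]=576, r--
l=1 r=7: |-16|<=|20| out[7]=400, r--
l=1 r=6: |-16|>|14| out[6]=256, l++
l=2 r=6: |-11|<=|14| out[5]=196, r--

l=2, r=5, next write slot=4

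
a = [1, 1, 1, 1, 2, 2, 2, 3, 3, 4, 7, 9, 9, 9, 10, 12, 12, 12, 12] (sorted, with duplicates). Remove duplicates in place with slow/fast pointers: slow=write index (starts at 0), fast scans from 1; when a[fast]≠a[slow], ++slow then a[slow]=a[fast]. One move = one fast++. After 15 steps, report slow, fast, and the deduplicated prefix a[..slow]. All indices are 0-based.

(s=0,f=1) a[fast]=1=a[slow] dup → fast++
(s=0,f=2) a[fast]=1=a[slow] dup → fast++
(s=0,f=3) a[fast]=1=a[slow] dup → fast++
(s=0,f=4) a[fast]=2≠a[slow]=1 write a[1]=2 → slow++,fast++
(s=1,f=5) a[fast]=2=a[slow] dup → fast++
(s=1,f=6) a[fast]=2=a[slow] dup → fast++
(s=1,f=7) a[fast]=3≠a[slow]=2 write a[2]=3 → slow++,fast++
(s=2,f=8) a[fast]=3=a[slow] dup → fast++
(s=2,f=9) a[fast]=4≠a[slow]=3 write a[3]=4 → slow++,fast++
(s=3,f=10) a[fast]=7≠a[slow]=4 write a[4]=7 → slow++,fast++
(s=4,f=11) a[fast]=9≠a[slow]=7 write a[5]=9 → slow++,fast++
(s=5,f=12) a[fast]=9=a[slow] dup → fast++
(s=5,f=13) a[fast]=9=a[slow] dup → fast++
(s=5,f=14) a[fast]=10≠a[slow]=9 write a[6]=10 → slow++,fast++
(s=6,f=15) a[fast]=12≠a[slow]=10 write a[7]=12 → slow++,fast++

slow=7, fast=16, prefix=[1, 2, 3, 4, 7, 9, 10, 12]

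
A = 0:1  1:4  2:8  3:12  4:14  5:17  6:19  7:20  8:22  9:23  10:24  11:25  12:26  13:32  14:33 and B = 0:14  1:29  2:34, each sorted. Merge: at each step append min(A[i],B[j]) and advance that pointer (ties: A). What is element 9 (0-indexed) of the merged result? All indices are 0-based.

[i=0,j=0] A[i]=1<=B[j]=14 take 1 → i++
[i=1,j=0] A[i]=4<=B[j]=14 take 4 → i++
[i=2,j=0] A[i]=8<=B[j]=14 take 8 → i++
[i=3,j=0] A[i]=12<=B[j]=14 take 12 → i++
[i=4,j=0] A[i]=14<=B[j]=14 take 14 → i++
[i=5,j=0] A[i]=17>B[j]=14 take 14 → j++
[i=5,j=1] A[i]=17<=B[j]=29 take 17 → i++
[i=6,j=1] A[i]=19<=B[j]=29 take 19 → i++
[i=7,j=1] A[i]=20<=B[j]=29 take 20 → i++
[i=8,j=1] A[i]=22<=B[j]=29 take 22 → i++
[i=9,j=1] A[i]=23<=B[j]=29 take 23 → i++
[i=10,j=1] A[i]=24<=B[j]=29 take 24 → i++
[i=11,j=1] A[i]=25<=B[j]=29 take 25 → i++
[i=12,j=1] A[i]=26<=B[j]=29 take 26 → i++
[i=13,j=1] A[i]=32>B[j]=29 take 29 → j++
[i=13,j=2] A[i]=32<=B[j]=34 take 32 → i++
[i=14,j=2] A[i]=33<=B[j]=34 take 33 → i++
[i=15,j=2] A done, take B[j]=34 → j++

merged[9] = 22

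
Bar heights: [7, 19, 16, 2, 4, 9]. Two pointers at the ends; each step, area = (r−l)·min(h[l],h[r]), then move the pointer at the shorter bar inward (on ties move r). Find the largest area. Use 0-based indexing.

max area = 36

l=0 r=5: min(7,9)*5=35 best=35 *, l++
l=1 r=5: min(19,9)*4=36 best=36 *, r--
l=1 r=4: min(19,4)*3=12 best=36, r--
l=1 r=3: min(19,2)*2=4 best=36, r--
l=1 r=2: min(19,16)*1=16 best=36, r--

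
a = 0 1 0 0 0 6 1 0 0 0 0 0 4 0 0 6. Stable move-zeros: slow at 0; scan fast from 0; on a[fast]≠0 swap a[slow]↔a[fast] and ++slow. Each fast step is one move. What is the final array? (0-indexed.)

slow=0 fast=0: a[fast]=0, fast++
slow=0 fast=1: a[fast]=1≠0 swap→a[0]=1, slow++,fast++
slow=1 fast=2: a[fast]=0, fast++
slow=1 fast=3: a[fast]=0, fast++
slow=1 fast=4: a[fast]=0, fast++
slow=1 fast=5: a[fast]=6≠0 swap→a[1]=6, slow++,fast++
slow=2 fast=6: a[fast]=1≠0 swap→a[2]=1, slow++,fast++
slow=3 fast=7: a[fast]=0, fast++
slow=3 fast=8: a[fast]=0, fast++
slow=3 fast=9: a[fast]=0, fast++
slow=3 fast=10: a[fast]=0, fast++
slow=3 fast=11: a[fast]=0, fast++
slow=3 fast=12: a[fast]=4≠0 swap→a[3]=4, slow++,fast++
slow=4 fast=13: a[fast]=0, fast++
slow=4 fast=14: a[fast]=0, fast++
slow=4 fast=15: a[fast]=6≠0 swap→a[4]=6, slow++,fast++

[1, 6, 1, 4, 6, 0, 0, 0, 0, 0, 0, 0, 0, 0, 0, 0]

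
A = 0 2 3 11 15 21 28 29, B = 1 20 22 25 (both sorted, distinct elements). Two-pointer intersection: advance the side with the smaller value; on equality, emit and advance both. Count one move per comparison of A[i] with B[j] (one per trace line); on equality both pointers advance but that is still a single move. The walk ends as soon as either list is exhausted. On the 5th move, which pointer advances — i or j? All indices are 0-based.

i=0 j=0: 0<1, i++
i=1 j=0: 2>1, j++
i=1 j=1: 2<20, i++
i=2 j=1: 3<20, i++
i=3 j=1: 11<20, i++

i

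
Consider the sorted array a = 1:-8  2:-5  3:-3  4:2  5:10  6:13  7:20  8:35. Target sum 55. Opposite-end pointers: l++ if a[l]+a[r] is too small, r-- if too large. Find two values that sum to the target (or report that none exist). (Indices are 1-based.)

l=1 r=8: -8+35=27 <55, l++
l=2 r=8: -5+35=30 <55, l++
l=3 r=8: -3+35=32 <55, l++
l=4 r=8: 2+35=37 <55, l++
l=5 r=8: 10+35=45 <55, l++
l=6 r=8: 13+35=48 <55, l++
l=7 r=8: 20+35=55, found

(20, 35)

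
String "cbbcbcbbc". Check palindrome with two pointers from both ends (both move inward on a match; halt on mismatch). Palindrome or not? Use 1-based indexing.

palindrome

l=1 r=9: 'c'=='c', l++,r--
l=2 r=8: 'b'=='b', l++,r--
l=3 r=7: 'b'=='b', l++,r--
l=4 r=6: 'c'=='c', l++,r--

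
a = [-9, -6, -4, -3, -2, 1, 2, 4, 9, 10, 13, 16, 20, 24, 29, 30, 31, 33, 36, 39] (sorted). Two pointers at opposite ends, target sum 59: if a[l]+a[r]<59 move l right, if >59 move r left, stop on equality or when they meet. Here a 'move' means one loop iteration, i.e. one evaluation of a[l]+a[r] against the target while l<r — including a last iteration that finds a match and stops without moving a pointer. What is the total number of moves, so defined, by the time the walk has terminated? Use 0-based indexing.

13 moves

[0,19] -9+39=30 <59 → l++
[1,19] -6+39=33 <59 → l++
[2,19] -4+39=35 <59 → l++
[3,19] -3+39=36 <59 → l++
[4,19] -2+39=37 <59 → l++
[5,19] 1+39=40 <59 → l++
[6,19] 2+39=41 <59 → l++
[7,19] 4+39=43 <59 → l++
[8,19] 9+39=48 <59 → l++
[9,19] 10+39=49 <59 → l++
[10,19] 13+39=52 <59 → l++
[11,19] 16+39=55 <59 → l++
[12,19] 20+39=59 → found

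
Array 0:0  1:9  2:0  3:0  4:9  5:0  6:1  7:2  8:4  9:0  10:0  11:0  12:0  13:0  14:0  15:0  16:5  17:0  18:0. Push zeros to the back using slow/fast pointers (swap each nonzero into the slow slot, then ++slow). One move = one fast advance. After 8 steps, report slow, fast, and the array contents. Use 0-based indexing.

slow=4, fast=8, a=[9, 9, 1, 2, 0, 0, 0, 0, 4, 0, 0, 0, 0, 0, 0, 0, 5, 0, 0]

(s=0,f=0) a[fast]=0 → fast++
(s=0,f=1) a[fast]=9≠0 swap→a[0]=9 → slow++,fast++
(s=1,f=2) a[fast]=0 → fast++
(s=1,f=3) a[fast]=0 → fast++
(s=1,f=4) a[fast]=9≠0 swap→a[1]=9 → slow++,fast++
(s=2,f=5) a[fast]=0 → fast++
(s=2,f=6) a[fast]=1≠0 swap→a[2]=1 → slow++,fast++
(s=3,f=7) a[fast]=2≠0 swap→a[3]=2 → slow++,fast++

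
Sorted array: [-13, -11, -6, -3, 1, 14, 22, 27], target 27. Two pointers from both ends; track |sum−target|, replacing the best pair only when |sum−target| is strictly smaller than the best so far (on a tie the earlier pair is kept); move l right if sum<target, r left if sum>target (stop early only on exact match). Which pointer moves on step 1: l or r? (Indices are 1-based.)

l

l=1 r=8: -13+27=14 d=13 *, l++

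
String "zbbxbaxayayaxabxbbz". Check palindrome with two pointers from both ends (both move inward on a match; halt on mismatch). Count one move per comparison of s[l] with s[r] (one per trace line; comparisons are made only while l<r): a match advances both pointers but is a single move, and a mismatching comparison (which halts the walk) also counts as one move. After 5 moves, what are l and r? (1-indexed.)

l=6, r=14

l=1 r=19: 'z'=='z', l++,r--
l=2 r=18: 'b'=='b', l++,r--
l=3 r=17: 'b'=='b', l++,r--
l=4 r=16: 'x'=='x', l++,r--
l=5 r=15: 'b'=='b', l++,r--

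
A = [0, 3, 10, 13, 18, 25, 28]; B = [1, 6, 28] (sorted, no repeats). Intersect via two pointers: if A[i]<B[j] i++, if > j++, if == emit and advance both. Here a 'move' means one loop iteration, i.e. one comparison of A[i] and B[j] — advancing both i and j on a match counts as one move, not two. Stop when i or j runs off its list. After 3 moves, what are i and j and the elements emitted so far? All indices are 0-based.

i=2, j=1, emitted=[]

[i=0,j=0] 0<1 → i++
[i=1,j=0] 3>1 → j++
[i=1,j=1] 3<6 → i++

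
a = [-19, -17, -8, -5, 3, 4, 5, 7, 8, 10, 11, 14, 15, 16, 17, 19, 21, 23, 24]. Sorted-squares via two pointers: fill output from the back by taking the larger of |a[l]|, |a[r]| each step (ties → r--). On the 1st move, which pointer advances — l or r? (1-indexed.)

l=1 r=19: |-19|<=|24| out[19]=576, r--

r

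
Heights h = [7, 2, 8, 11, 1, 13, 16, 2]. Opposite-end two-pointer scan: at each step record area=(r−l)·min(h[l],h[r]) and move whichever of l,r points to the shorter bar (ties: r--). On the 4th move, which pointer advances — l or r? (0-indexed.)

[0,7] min(7,2)*7=14 best=14 * → r--
[0,6] min(7,16)*6=42 best=42 * → l++
[1,6] min(2,16)*5=10 best=42 → l++
[2,6] min(8,16)*4=32 best=42 → l++

l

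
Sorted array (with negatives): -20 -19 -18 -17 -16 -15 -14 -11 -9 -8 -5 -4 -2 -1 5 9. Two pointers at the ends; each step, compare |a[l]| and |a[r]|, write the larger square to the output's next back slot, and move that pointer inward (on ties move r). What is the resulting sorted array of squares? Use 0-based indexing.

[0,15] |-20|>|9| out[15]=400 → l++
[1,15] |-19|>|9| out[14]=361 → l++
[2,15] |-18|>|9| out[13]=324 → l++
[3,15] |-17|>|9| out[12]=289 → l++
[4,15] |-16|>|9| out[11]=256 → l++
[5,15] |-15|>|9| out[10]=225 → l++
[6,15] |-14|>|9| out[9]=196 → l++
[7,15] |-11|>|9| out[8]=121 → l++
[8,15] |-9|<=|9| out[7]=81 → r--
[8,14] |-9|>|5| out[6]=81 → l++
[9,14] |-8|>|5| out[5]=64 → l++
[10,14] |-5|<=|5| out[4]=25 → r--
[10,13] |-5|>|-1| out[3]=25 → l++
[11,13] |-4|>|-1| out[2]=16 → l++
[12,13] |-2|>|-1| out[1]=4 → l++
[13,13] |-1|<=|-1| out[0]=1 → r--

[1, 4, 16, 25, 25, 64, 81, 81, 121, 196, 225, 256, 289, 324, 361, 400]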